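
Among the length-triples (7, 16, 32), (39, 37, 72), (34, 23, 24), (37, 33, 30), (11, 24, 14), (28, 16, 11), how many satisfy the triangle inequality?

4

(7,16,32): 7+16 ≤ 32 → not valid
(37,39,72): 37+39 > 72 → valid
(23,24,34): 23+24 > 34 → valid
(30,33,37): 30+33 > 37 → valid
(11,14,24): 11+14 > 24 → valid
(11,16,28): 11+16 ≤ 28 → not valid
4 of the 6 triples form a triangle.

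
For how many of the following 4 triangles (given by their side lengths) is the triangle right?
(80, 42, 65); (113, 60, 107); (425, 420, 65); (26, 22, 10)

(80,42,65): 42²+65² = 5989 < 6400 = 80² → obtuse
(113,60,107): 60²+107² = 15049 > 12769 = 113² → acute
(425,420,65): 65²+420² = 180625 = 425² → right
(26,22,10): 10²+22² = 584 < 676 = 26² → obtuse
1 of the 4 is right.

1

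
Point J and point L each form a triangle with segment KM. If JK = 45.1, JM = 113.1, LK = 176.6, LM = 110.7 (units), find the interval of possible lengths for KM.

68.0 < KM < 158.2

From triangle JKM: |45.1 − 113.1| < KM < 45.1 + 113.1, i.e. 68.0 < KM < 158.2.
From triangle LKM: 65.9 < KM < 287.3.
Both must hold, so KM lies in the intersection.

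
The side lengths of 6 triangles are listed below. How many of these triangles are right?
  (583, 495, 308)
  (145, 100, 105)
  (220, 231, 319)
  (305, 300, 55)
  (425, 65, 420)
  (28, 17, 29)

(583,495,308): 308²+495² = 339889 = 583² → right
(145,100,105): 100²+105² = 21025 = 145² → right
(220,231,319): 220²+231² = 101761 = 319² → right
(305,300,55): 55²+300² = 93025 = 305² → right
(425,65,420): 65²+420² = 180625 = 425² → right
(28,17,29): 17²+28² = 1073 > 841 = 29² → acute
5 of the 6 are right.

5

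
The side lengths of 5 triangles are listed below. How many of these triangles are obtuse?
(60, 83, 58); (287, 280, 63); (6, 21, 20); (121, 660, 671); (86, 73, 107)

(60,83,58): 58²+60² = 6964 > 6889 = 83² → acute
(287,280,63): 63²+280² = 82369 = 287² → right
(6,21,20): 6²+20² = 436 < 441 = 21² → obtuse
(121,660,671): 121²+660² = 450241 = 671² → right
(86,73,107): 73²+86² = 12725 > 11449 = 107² → acute
1 of the 5 is obtuse.

1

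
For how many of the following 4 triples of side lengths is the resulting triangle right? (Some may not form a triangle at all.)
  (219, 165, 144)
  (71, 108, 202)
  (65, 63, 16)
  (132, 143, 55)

(219,165,144): 144²+165² = 47961 = 219² → right
(71,108,202): 71+108 ≤ 202, not a triangle
(65,63,16): 16²+63² = 4225 = 65² → right
(132,143,55): 55²+132² = 20449 = 143² → right
3 of the 4 are right.

3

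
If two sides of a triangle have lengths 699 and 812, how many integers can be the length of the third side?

1397

The third side lies in the open interval (113, 1511).
Integers from 114 to 1510 inclusive: 1510 − 114 + 1 = 1397.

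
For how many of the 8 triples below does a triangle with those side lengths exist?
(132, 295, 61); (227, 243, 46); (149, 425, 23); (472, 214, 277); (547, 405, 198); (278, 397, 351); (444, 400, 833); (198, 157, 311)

(61,132,295): 61+132 ≤ 295 → not valid
(46,227,243): 46+227 > 243 → valid
(23,149,425): 23+149 ≤ 425 → not valid
(214,277,472): 214+277 > 472 → valid
(198,405,547): 198+405 > 547 → valid
(278,351,397): 278+351 > 397 → valid
(400,444,833): 400+444 > 833 → valid
(157,198,311): 157+198 > 311 → valid
6 of the 8 triples form a triangle.

6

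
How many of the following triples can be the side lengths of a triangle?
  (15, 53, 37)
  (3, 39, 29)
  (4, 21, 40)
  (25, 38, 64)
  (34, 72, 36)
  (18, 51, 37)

1

(15,37,53): 15+37 ≤ 53 → not valid
(3,29,39): 3+29 ≤ 39 → not valid
(4,21,40): 4+21 ≤ 40 → not valid
(25,38,64): 25+38 ≤ 64 → not valid
(34,36,72): 34+36 ≤ 72 → not valid
(18,37,51): 18+37 > 51 → valid
1 of the 6 triples forms a triangle.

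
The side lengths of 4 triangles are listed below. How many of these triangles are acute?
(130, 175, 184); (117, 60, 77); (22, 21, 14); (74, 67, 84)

(130,175,184): 130²+175² = 47525 > 33856 = 184² → acute
(117,60,77): 60²+77² = 9529 < 13689 = 117² → obtuse
(22,21,14): 14²+21² = 637 > 484 = 22² → acute
(74,67,84): 67²+74² = 9965 > 7056 = 84² → acute
3 of the 4 are acute.

3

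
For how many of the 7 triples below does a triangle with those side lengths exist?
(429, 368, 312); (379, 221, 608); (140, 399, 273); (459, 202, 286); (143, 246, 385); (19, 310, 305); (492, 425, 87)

(312,368,429): 312+368 > 429 → valid
(221,379,608): 221+379 ≤ 608 → not valid
(140,273,399): 140+273 > 399 → valid
(202,286,459): 202+286 > 459 → valid
(143,246,385): 143+246 > 385 → valid
(19,305,310): 19+305 > 310 → valid
(87,425,492): 87+425 > 492 → valid
6 of the 7 triples form a triangle.

6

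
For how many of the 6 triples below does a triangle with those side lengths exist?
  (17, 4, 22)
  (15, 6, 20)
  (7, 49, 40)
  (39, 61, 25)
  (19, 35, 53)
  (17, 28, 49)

3

(4,17,22): 4+17 ≤ 22 → not valid
(6,15,20): 6+15 > 20 → valid
(7,40,49): 7+40 ≤ 49 → not valid
(25,39,61): 25+39 > 61 → valid
(19,35,53): 19+35 > 53 → valid
(17,28,49): 17+28 ≤ 49 → not valid
3 of the 6 triples form a triangle.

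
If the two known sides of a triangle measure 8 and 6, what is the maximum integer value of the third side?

The third side must be strictly less than 8 + 6 = 14.
The largest integer below 14 is 13.

13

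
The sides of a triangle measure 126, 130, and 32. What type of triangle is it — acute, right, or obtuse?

right

Compare the square of the longest side to the sum of squares of the other two: 32² + 126² = 16900 = 130².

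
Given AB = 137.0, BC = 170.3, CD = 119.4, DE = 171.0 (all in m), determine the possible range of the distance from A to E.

The maximum is all hops collinear in one direction: 137.0 + 170.3 + 119.4 + 171.0 = 597.7.
The longest hop is 171.0; the others sum to 426.7. Since 171.0 ≤ 426.7, the path can fold back on itself completely, so the minimum distance is 0.

0 ≤ AE ≤ 597.7 m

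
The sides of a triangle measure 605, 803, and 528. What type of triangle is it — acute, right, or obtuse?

Compare the square of the longest side to the sum of squares of the other two: 528² + 605² = 644809 = 803².

right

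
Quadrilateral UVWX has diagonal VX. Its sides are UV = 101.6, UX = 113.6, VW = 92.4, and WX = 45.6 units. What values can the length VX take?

From triangle UVX: |101.6 − 113.6| < VX < 101.6 + 113.6, i.e. 12.0 < VX < 215.2.
From triangle WVX: 46.8 < VX < 138.0.
Both must hold, so VX lies in the intersection.

46.8 < VX < 138.0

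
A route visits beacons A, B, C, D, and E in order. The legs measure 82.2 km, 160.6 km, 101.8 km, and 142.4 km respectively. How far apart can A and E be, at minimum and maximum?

0 ≤ AE ≤ 487.0 km

The maximum is all hops collinear in one direction: 82.2 + 160.6 + 101.8 + 142.4 = 487.0.
The longest hop is 160.6; the others sum to 326.4. Since 160.6 ≤ 326.4, the path can fold back on itself completely, so the minimum distance is 0.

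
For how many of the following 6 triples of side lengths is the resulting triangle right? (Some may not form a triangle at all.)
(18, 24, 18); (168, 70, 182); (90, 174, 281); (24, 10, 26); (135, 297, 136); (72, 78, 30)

3

(18,24,18): 18²+18² = 648 > 576 = 24² → acute
(168,70,182): 70²+168² = 33124 = 182² → right
(90,174,281): 90+174 ≤ 281, not a triangle
(24,10,26): 10²+24² = 676 = 26² → right
(135,297,136): 135+136 ≤ 297, not a triangle
(72,78,30): 30²+72² = 6084 = 78² → right
3 of the 6 are right.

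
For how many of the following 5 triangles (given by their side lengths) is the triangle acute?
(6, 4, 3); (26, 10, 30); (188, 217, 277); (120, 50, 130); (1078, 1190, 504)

1

(6,4,3): 3²+4² = 25 < 36 = 6² → obtuse
(26,10,30): 10²+26² = 776 < 900 = 30² → obtuse
(188,217,277): 188²+217² = 82433 > 76729 = 277² → acute
(120,50,130): 50²+120² = 16900 = 130² → right
(1078,1190,504): 504²+1078² = 1416100 = 1190² → right
1 of the 5 is acute.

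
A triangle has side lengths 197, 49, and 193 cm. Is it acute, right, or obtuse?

Compare the square of the longest side to the sum of squares of the other two: 49² + 193² = 39650 > 38809 = 197².

acute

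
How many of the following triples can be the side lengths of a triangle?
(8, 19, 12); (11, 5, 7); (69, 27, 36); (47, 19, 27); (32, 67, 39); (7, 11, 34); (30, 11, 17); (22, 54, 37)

4

(8,12,19): 8+12 > 19 → valid
(5,7,11): 5+7 > 11 → valid
(27,36,69): 27+36 ≤ 69 → not valid
(19,27,47): 19+27 ≤ 47 → not valid
(32,39,67): 32+39 > 67 → valid
(7,11,34): 7+11 ≤ 34 → not valid
(11,17,30): 11+17 ≤ 30 → not valid
(22,37,54): 22+37 > 54 → valid
4 of the 8 triples form a triangle.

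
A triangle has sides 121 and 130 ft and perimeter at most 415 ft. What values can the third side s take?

9 < s ≤ 164 ft

Triangle inequality alone gives 9 < s < 251.
The perimeter condition gives s ≤ 415 − 121 − 130 = 164.
Intersecting the two: 9 < s ≤ 164.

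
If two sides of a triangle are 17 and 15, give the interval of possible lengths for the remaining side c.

By the triangle inequality, c must be less than 17 + 15 = 32 and greater than |17 − 15| = 2.

2 < c < 32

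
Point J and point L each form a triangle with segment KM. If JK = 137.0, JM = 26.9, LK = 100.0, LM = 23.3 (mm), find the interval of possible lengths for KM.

From triangle JKM: |137.0 − 26.9| < KM < 137.0 + 26.9, i.e. 110.1 < KM < 163.9.
From triangle LKM: 76.7 < KM < 123.3.
Both must hold, so KM lies in the intersection.

110.1 < KM < 123.3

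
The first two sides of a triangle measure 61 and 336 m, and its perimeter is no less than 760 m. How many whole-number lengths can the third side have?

34

Triangle inequality: 275 < x < 397. Perimeter ≥ 760 gives x ≥ 760 − 61 − 336 = 363.
So 363 ≤ x < 397; integers 363 through 396: 34 values.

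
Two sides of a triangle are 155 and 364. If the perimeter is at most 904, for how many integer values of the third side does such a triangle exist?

176

Triangle inequality: 209 < x < 519. Perimeter ≤ 904 gives x ≤ 904 − 155 − 364 = 385.
So 209 < x ≤ 385; integers 210 through 385: 176 values.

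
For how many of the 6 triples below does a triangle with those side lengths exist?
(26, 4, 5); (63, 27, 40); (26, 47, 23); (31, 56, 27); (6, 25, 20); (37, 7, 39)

5

(4,5,26): 4+5 ≤ 26 → not valid
(27,40,63): 27+40 > 63 → valid
(23,26,47): 23+26 > 47 → valid
(27,31,56): 27+31 > 56 → valid
(6,20,25): 6+20 > 25 → valid
(7,37,39): 7+37 > 39 → valid
5 of the 6 triples form a triangle.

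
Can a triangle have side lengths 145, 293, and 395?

The longest side is 395, and the other two sum to 438.
Since 438 > 395, the triangle inequality holds.

Yes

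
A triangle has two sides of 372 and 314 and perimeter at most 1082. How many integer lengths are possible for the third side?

Triangle inequality: 58 < x < 686. Perimeter ≤ 1082 gives x ≤ 1082 − 372 − 314 = 396.
So 58 < x ≤ 396; integers 59 through 396: 338 values.

338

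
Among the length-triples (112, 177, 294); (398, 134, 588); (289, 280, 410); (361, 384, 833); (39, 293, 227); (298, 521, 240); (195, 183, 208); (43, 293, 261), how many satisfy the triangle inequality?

(112,177,294): 112+177 ≤ 294 → not valid
(134,398,588): 134+398 ≤ 588 → not valid
(280,289,410): 280+289 > 410 → valid
(361,384,833): 361+384 ≤ 833 → not valid
(39,227,293): 39+227 ≤ 293 → not valid
(240,298,521): 240+298 > 521 → valid
(183,195,208): 183+195 > 208 → valid
(43,261,293): 43+261 > 293 → valid
4 of the 8 triples form a triangle.

4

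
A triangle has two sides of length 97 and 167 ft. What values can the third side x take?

70 < x < 264

By the triangle inequality, x must be less than 97 + 167 = 264 and greater than |97 − 167| = 70.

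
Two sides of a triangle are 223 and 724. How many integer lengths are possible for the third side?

445

The third side lies in the open interval (501, 947).
Integers from 502 to 946 inclusive: 946 − 502 + 1 = 445.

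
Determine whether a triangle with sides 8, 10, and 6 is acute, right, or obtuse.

right

Compare the square of the longest side to the sum of squares of the other two: 6² + 8² = 100 = 10².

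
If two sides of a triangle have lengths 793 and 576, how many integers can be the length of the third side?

1151

The third side lies in the open interval (217, 1369).
Integers from 218 to 1368 inclusive: 1368 − 218 + 1 = 1151.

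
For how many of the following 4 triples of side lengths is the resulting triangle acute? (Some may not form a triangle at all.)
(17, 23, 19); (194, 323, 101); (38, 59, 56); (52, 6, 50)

2

(17,23,19): 17²+19² = 650 > 529 = 23² → acute
(194,323,101): 101+194 ≤ 323, not a triangle
(38,59,56): 38²+56² = 4580 > 3481 = 59² → acute
(52,6,50): 6²+50² = 2536 < 2704 = 52² → obtuse
2 of the 4 are acute.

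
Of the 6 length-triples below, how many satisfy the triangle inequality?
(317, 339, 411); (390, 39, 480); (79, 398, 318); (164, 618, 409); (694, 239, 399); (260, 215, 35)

(317,339,411): 317+339 > 411 → valid
(39,390,480): 39+390 ≤ 480 → not valid
(79,318,398): 79+318 ≤ 398 → not valid
(164,409,618): 164+409 ≤ 618 → not valid
(239,399,694): 239+399 ≤ 694 → not valid
(35,215,260): 35+215 ≤ 260 → not valid
1 of the 6 triples forms a triangle.

1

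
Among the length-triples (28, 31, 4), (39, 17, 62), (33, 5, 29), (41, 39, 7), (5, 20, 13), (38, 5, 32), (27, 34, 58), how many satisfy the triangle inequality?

(4,28,31): 4+28 > 31 → valid
(17,39,62): 17+39 ≤ 62 → not valid
(5,29,33): 5+29 > 33 → valid
(7,39,41): 7+39 > 41 → valid
(5,13,20): 5+13 ≤ 20 → not valid
(5,32,38): 5+32 ≤ 38 → not valid
(27,34,58): 27+34 > 58 → valid
4 of the 7 triples form a triangle.

4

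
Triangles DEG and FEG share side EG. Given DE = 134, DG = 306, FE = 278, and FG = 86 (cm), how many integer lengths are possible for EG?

171

From triangle DEG: 172 < EG < 440.
From triangle FEG: 192 < EG < 364.
Intersection: 192 < EG < 364, so integers 193 through 363: 171 values.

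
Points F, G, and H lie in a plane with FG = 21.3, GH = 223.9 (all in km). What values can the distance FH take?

202.6 ≤ FH ≤ 245.2 km

By the triangle inequality, |21.3 − 223.9| ≤ FH ≤ 21.3 + 223.9.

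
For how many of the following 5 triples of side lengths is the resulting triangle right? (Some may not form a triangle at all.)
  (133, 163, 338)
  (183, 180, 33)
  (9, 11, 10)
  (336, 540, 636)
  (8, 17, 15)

(133,163,338): 133+163 ≤ 338, not a triangle
(183,180,33): 33²+180² = 33489 = 183² → right
(9,11,10): 9²+10² = 181 > 121 = 11² → acute
(336,540,636): 336²+540² = 404496 = 636² → right
(8,17,15): 8²+15² = 289 = 17² → right
3 of the 5 are right.

3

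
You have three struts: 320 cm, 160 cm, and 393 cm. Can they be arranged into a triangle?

The longest side is 393, and the other two sum to 480.
Since 480 > 393, the triangle inequality holds.

Yes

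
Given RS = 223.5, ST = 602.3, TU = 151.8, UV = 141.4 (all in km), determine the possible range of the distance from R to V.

85.6 ≤ RV ≤ 1119.0 km

The maximum is all hops collinear in one direction: 223.5 + 602.3 + 151.8 + 141.4 = 1119.0.
The longest hop is 602.3; the others sum to 516.7. Folding the others back against it leaves at least 602.3 − 516.7 = 85.6.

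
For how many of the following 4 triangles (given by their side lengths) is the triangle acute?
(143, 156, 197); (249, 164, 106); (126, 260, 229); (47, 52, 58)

3

(143,156,197): 143²+156² = 44785 > 38809 = 197² → acute
(249,164,106): 106²+164² = 38132 < 62001 = 249² → obtuse
(126,260,229): 126²+229² = 68317 > 67600 = 260² → acute
(47,52,58): 47²+52² = 4913 > 3364 = 58² → acute
3 of the 4 are acute.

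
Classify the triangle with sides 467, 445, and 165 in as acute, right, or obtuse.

acute

Compare the square of the longest side to the sum of squares of the other two: 165² + 445² = 225250 > 218089 = 467².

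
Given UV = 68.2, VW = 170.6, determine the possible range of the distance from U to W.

102.4 ≤ UW ≤ 238.8

By the triangle inequality, |68.2 − 170.6| ≤ UW ≤ 68.2 + 170.6.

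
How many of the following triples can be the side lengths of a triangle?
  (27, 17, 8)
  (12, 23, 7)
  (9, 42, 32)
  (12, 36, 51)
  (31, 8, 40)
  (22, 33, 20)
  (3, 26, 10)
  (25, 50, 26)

(8,17,27): 8+17 ≤ 27 → not valid
(7,12,23): 7+12 ≤ 23 → not valid
(9,32,42): 9+32 ≤ 42 → not valid
(12,36,51): 12+36 ≤ 51 → not valid
(8,31,40): 8+31 ≤ 40 → not valid
(20,22,33): 20+22 > 33 → valid
(3,10,26): 3+10 ≤ 26 → not valid
(25,26,50): 25+26 > 50 → valid
2 of the 8 triples form a triangle.

2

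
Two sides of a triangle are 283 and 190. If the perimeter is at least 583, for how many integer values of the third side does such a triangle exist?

363

Triangle inequality: 93 < x < 473. Perimeter ≥ 583 gives x ≥ 583 − 283 − 190 = 110.
So 110 ≤ x < 473; integers 110 through 472: 363 values.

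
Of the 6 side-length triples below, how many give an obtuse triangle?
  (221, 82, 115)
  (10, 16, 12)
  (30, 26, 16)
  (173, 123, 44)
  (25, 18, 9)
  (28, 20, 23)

2

(221,82,115): 82+115 ≤ 221, not a triangle
(10,16,12): 10²+12² = 244 < 256 = 16² → obtuse
(30,26,16): 16²+26² = 932 > 900 = 30² → acute
(173,123,44): 44+123 ≤ 173, not a triangle
(25,18,9): 9²+18² = 405 < 625 = 25² → obtuse
(28,20,23): 20²+23² = 929 > 784 = 28² → acute
2 of the 6 are obtuse.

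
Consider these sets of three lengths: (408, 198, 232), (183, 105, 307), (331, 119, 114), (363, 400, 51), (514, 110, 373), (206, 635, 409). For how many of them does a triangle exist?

(198,232,408): 198+232 > 408 → valid
(105,183,307): 105+183 ≤ 307 → not valid
(114,119,331): 114+119 ≤ 331 → not valid
(51,363,400): 51+363 > 400 → valid
(110,373,514): 110+373 ≤ 514 → not valid
(206,409,635): 206+409 ≤ 635 → not valid
2 of the 6 triples form a triangle.

2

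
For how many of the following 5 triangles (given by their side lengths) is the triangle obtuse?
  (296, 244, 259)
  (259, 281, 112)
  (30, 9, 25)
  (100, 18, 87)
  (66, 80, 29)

(296,244,259): 244²+259² = 126617 > 87616 = 296² → acute
(259,281,112): 112²+259² = 79625 > 78961 = 281² → acute
(30,9,25): 9²+25² = 706 < 900 = 30² → obtuse
(100,18,87): 18²+87² = 7893 < 10000 = 100² → obtuse
(66,80,29): 29²+66² = 5197 < 6400 = 80² → obtuse
3 of the 5 are obtuse.

3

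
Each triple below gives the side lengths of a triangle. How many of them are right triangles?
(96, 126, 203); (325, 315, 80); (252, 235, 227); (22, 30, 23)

(96,126,203): 96²+126² = 25092 < 41209 = 203² → obtuse
(325,315,80): 80²+315² = 105625 = 325² → right
(252,235,227): 227²+235² = 106754 > 63504 = 252² → acute
(22,30,23): 22²+23² = 1013 > 900 = 30² → acute
1 of the 4 is right.

1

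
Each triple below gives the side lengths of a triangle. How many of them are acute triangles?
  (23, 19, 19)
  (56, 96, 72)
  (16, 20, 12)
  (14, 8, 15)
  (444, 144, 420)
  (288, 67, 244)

(23,19,19): 19²+19² = 722 > 529 = 23² → acute
(56,96,72): 56²+72² = 8320 < 9216 = 96² → obtuse
(16,20,12): 12²+16² = 400 = 20² → right
(14,8,15): 8²+14² = 260 > 225 = 15² → acute
(444,144,420): 144²+420² = 197136 = 444² → right
(288,67,244): 67²+244² = 64025 < 82944 = 288² → obtuse
2 of the 6 are acute.

2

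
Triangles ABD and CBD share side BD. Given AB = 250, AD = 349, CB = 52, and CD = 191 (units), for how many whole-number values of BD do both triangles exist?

From triangle ABD: 99 < BD < 599.
From triangle CBD: 139 < BD < 243.
Intersection: 139 < BD < 243, so integers 140 through 242: 103 values.

103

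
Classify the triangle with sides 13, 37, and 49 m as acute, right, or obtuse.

obtuse

Compare the square of the longest side to the sum of squares of the other two: 13² + 37² = 1538 < 2401 = 49².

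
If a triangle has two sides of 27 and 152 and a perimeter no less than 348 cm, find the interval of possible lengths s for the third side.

Triangle inequality alone gives 125 < s < 179.
The perimeter condition gives s ≥ 348 − 27 − 152 = 169.
Intersecting the two: 169 ≤ s < 179.

169 ≤ s < 179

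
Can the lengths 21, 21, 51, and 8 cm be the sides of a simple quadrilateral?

No

For a quadrilateral, each side must be shorter than the sum of the others.
Here the longest side is 51, but the remaining 3 sides sum to only 50.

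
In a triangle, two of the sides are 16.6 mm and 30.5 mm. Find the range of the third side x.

13.9 < x < 47.1

By the triangle inequality, x must be less than 16.6 + 30.5 = 47.1 and greater than |16.6 − 30.5| = 13.9.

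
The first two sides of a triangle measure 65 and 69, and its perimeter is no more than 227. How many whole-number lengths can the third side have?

Triangle inequality: 4 < x < 134. Perimeter ≤ 227 gives x ≤ 227 − 65 − 69 = 93.
So 4 < x ≤ 93; integers 5 through 93: 89 values.

89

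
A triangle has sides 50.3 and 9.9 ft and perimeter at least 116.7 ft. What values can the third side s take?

Triangle inequality alone gives 40.4 < s < 60.2.
The perimeter condition gives s ≥ 116.7 − 50.3 − 9.9 = 56.5.
Intersecting the two: 56.5 ≤ s < 60.2.

56.5 ≤ s < 60.2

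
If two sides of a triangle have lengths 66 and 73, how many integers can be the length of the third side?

The third side lies in the open interval (7, 139).
Integers from 8 to 138 inclusive: 138 − 8 + 1 = 131.

131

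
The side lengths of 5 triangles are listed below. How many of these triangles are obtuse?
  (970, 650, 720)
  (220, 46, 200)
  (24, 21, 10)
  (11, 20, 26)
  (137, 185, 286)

4

(970,650,720): 650²+720² = 940900 = 970² → right
(220,46,200): 46²+200² = 42116 < 48400 = 220² → obtuse
(24,21,10): 10²+21² = 541 < 576 = 24² → obtuse
(11,20,26): 11²+20² = 521 < 676 = 26² → obtuse
(137,185,286): 137²+185² = 52994 < 81796 = 286² → obtuse
4 of the 5 are obtuse.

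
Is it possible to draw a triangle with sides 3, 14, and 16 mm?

Yes

The longest side is 16, and the other two sum to 17.
Since 17 > 16, the triangle inequality holds.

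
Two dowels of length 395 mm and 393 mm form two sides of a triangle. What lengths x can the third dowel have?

2 < x < 788 (mm)

By the triangle inequality, x must be less than 395 + 393 = 788 and greater than |395 − 393| = 2.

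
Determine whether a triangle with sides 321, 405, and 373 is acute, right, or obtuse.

Compare the square of the longest side to the sum of squares of the other two: 321² + 373² = 242170 > 164025 = 405².

acute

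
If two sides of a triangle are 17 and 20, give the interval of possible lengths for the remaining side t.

By the triangle inequality, t must be less than 17 + 20 = 37 and greater than |17 − 20| = 3.

3 < t < 37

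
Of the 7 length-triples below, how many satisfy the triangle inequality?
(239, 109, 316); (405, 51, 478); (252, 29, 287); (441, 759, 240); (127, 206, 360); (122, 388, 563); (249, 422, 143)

(109,239,316): 109+239 > 316 → valid
(51,405,478): 51+405 ≤ 478 → not valid
(29,252,287): 29+252 ≤ 287 → not valid
(240,441,759): 240+441 ≤ 759 → not valid
(127,206,360): 127+206 ≤ 360 → not valid
(122,388,563): 122+388 ≤ 563 → not valid
(143,249,422): 143+249 ≤ 422 → not valid
1 of the 7 triples forms a triangle.

1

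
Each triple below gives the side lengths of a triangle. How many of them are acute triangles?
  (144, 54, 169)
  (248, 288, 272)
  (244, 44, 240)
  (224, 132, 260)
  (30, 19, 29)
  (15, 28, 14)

(144,54,169): 54²+144² = 23652 < 28561 = 169² → obtuse
(248,288,272): 248²+272² = 135488 > 82944 = 288² → acute
(244,44,240): 44²+240² = 59536 = 244² → right
(224,132,260): 132²+224² = 67600 = 260² → right
(30,19,29): 19²+29² = 1202 > 900 = 30² → acute
(15,28,14): 14²+15² = 421 < 784 = 28² → obtuse
2 of the 6 are acute.

2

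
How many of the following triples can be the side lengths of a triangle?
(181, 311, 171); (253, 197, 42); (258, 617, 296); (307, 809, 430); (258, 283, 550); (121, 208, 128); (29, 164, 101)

2

(171,181,311): 171+181 > 311 → valid
(42,197,253): 42+197 ≤ 253 → not valid
(258,296,617): 258+296 ≤ 617 → not valid
(307,430,809): 307+430 ≤ 809 → not valid
(258,283,550): 258+283 ≤ 550 → not valid
(121,128,208): 121+128 > 208 → valid
(29,101,164): 29+101 ≤ 164 → not valid
2 of the 7 triples form a triangle.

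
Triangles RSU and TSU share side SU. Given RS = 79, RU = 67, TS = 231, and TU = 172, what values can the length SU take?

From triangle RSU: |79 − 67| < SU < 79 + 67, i.e. 12 < SU < 146.
From triangle TSU: 59 < SU < 403.
Both must hold, so SU lies in the intersection.

59 < SU < 146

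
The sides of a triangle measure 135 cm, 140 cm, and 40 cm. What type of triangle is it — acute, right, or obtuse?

Compare the square of the longest side to the sum of squares of the other two: 40² + 135² = 19825 > 19600 = 140².

acute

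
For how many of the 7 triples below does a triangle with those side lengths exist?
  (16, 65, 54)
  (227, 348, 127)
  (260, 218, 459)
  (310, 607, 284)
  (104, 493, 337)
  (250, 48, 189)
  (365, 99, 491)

3

(16,54,65): 16+54 > 65 → valid
(127,227,348): 127+227 > 348 → valid
(218,260,459): 218+260 > 459 → valid
(284,310,607): 284+310 ≤ 607 → not valid
(104,337,493): 104+337 ≤ 493 → not valid
(48,189,250): 48+189 ≤ 250 → not valid
(99,365,491): 99+365 ≤ 491 → not valid
3 of the 7 triples form a triangle.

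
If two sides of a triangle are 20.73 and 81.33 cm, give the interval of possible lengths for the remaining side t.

By the triangle inequality, t must be less than 20.73 + 81.33 = 102.06 and greater than |20.73 − 81.33| = 60.60.

60.60 < t < 102.06 (cm)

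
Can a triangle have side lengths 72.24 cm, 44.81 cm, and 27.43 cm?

No

The two shorter sides sum to 72.24, exactly equal to the longest side 72.24.
That gives only a degenerate (flat) triangle — the inequality must be strict.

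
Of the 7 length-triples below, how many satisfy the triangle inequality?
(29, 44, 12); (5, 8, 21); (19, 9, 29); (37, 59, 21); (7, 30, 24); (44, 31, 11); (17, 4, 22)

1

(12,29,44): 12+29 ≤ 44 → not valid
(5,8,21): 5+8 ≤ 21 → not valid
(9,19,29): 9+19 ≤ 29 → not valid
(21,37,59): 21+37 ≤ 59 → not valid
(7,24,30): 7+24 > 30 → valid
(11,31,44): 11+31 ≤ 44 → not valid
(4,17,22): 4+17 ≤ 22 → not valid
1 of the 7 triples forms a triangle.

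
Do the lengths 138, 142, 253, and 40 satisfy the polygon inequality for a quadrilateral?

Yes

A quadrilateral exists iff every side is shorter than the sum of the others — equivalently, the longest side is less than the sum of the rest.
Longest side 253 < 320 (sum of the remaining 3), so yes.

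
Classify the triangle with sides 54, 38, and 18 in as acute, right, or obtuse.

Compare the square of the longest side to the sum of squares of the other two: 18² + 38² = 1768 < 2916 = 54².

obtuse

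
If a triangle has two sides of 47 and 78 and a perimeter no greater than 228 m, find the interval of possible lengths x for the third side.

Triangle inequality alone gives 31 < x < 125.
The perimeter condition gives x ≤ 228 − 47 − 78 = 103.
Intersecting the two: 31 < x ≤ 103.

31 < x ≤ 103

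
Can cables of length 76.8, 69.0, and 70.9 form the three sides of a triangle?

Yes

The longest side is 76.8, and the other two sum to 139.9.
Since 139.9 > 76.8, the triangle inequality holds.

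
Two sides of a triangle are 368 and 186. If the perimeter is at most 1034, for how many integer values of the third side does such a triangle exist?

Triangle inequality: 182 < x < 554. Perimeter ≤ 1034 gives x ≤ 1034 − 368 − 186 = 480.
So 182 < x ≤ 480; integers 183 through 480: 298 values.

298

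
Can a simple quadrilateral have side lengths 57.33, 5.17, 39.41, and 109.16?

For a quadrilateral, each side must be shorter than the sum of the others.
Here the longest side is 109.16, but the remaining 3 sides sum to only 101.91.

No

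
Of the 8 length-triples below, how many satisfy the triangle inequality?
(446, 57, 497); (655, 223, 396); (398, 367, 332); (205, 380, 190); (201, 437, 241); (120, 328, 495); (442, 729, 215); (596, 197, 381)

4

(57,446,497): 57+446 > 497 → valid
(223,396,655): 223+396 ≤ 655 → not valid
(332,367,398): 332+367 > 398 → valid
(190,205,380): 190+205 > 380 → valid
(201,241,437): 201+241 > 437 → valid
(120,328,495): 120+328 ≤ 495 → not valid
(215,442,729): 215+442 ≤ 729 → not valid
(197,381,596): 197+381 ≤ 596 → not valid
4 of the 8 triples form a triangle.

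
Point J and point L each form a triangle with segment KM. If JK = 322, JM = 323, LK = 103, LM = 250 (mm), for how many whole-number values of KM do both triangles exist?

From triangle JKM: 1 < KM < 645.
From triangle LKM: 147 < KM < 353.
Intersection: 147 < KM < 353, so integers 148 through 352: 205 values.

205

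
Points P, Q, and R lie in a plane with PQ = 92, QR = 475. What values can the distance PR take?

383 ≤ PR ≤ 567

By the triangle inequality, |92 − 475| ≤ PR ≤ 92 + 475.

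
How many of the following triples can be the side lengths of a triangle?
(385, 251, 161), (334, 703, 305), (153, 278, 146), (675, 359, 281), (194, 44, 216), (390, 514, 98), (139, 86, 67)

4

(161,251,385): 161+251 > 385 → valid
(305,334,703): 305+334 ≤ 703 → not valid
(146,153,278): 146+153 > 278 → valid
(281,359,675): 281+359 ≤ 675 → not valid
(44,194,216): 44+194 > 216 → valid
(98,390,514): 98+390 ≤ 514 → not valid
(67,86,139): 67+86 > 139 → valid
4 of the 7 triples form a triangle.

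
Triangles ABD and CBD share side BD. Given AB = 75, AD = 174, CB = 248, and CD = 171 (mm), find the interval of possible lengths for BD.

99 < BD < 249

From triangle ABD: |75 − 174| < BD < 75 + 174, i.e. 99 < BD < 249.
From triangle CBD: 77 < BD < 419.
Both must hold, so BD lies in the intersection.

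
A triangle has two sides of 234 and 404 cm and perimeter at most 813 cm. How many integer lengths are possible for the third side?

Triangle inequality: 170 < x < 638. Perimeter ≤ 813 gives x ≤ 813 − 234 − 404 = 175.
So 170 < x ≤ 175; integers 171 through 175: 5 values.

5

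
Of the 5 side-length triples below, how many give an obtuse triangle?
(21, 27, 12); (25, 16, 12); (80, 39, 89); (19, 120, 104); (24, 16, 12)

4

(21,27,12): 12²+21² = 585 < 729 = 27² → obtuse
(25,16,12): 12²+16² = 400 < 625 = 25² → obtuse
(80,39,89): 39²+80² = 7921 = 89² → right
(19,120,104): 19²+104² = 11177 < 14400 = 120² → obtuse
(24,16,12): 12²+16² = 400 < 576 = 24² → obtuse
4 of the 5 are obtuse.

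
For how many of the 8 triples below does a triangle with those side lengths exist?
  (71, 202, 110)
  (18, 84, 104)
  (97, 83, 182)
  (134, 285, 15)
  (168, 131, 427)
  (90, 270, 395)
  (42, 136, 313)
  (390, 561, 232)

1

(71,110,202): 71+110 ≤ 202 → not valid
(18,84,104): 18+84 ≤ 104 → not valid
(83,97,182): 83+97 ≤ 182 → not valid
(15,134,285): 15+134 ≤ 285 → not valid
(131,168,427): 131+168 ≤ 427 → not valid
(90,270,395): 90+270 ≤ 395 → not valid
(42,136,313): 42+136 ≤ 313 → not valid
(232,390,561): 232+390 > 561 → valid
1 of the 8 triples forms a triangle.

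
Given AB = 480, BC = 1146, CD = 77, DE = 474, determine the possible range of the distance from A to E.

The maximum is all hops collinear in one direction: 480 + 1146 + 77 + 474 = 2177.
The longest hop is 1146; the others sum to 1031. Folding the others back against it leaves at least 1146 − 1031 = 115.

115 ≤ AE ≤ 2177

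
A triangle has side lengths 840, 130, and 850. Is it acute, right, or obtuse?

right

Compare the square of the longest side to the sum of squares of the other two: 130² + 840² = 722500 = 850².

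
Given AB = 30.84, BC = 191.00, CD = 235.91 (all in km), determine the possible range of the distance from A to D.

14.07 ≤ AD ≤ 457.75 km

The maximum is all hops collinear in one direction: 30.84 + 191.00 + 235.91 = 457.75.
The longest hop is 235.91; the others sum to 221.84. Folding the others back against it leaves at least 235.91 − 221.84 = 14.07.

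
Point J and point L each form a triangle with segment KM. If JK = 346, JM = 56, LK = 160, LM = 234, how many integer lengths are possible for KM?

103

From triangle JKM: 290 < KM < 402.
From triangle LKM: 74 < KM < 394.
Intersection: 290 < KM < 394, so integers 291 through 393: 103 values.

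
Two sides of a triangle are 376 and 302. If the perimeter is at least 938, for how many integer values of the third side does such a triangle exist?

418

Triangle inequality: 74 < x < 678. Perimeter ≥ 938 gives x ≥ 938 − 376 − 302 = 260.
So 260 ≤ x < 678; integers 260 through 677: 418 values.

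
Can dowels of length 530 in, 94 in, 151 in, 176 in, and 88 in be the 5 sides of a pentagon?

No

For a pentagon, each side must be shorter than the sum of the others.
Here the longest side is 530, but the remaining 4 sides sum to only 509.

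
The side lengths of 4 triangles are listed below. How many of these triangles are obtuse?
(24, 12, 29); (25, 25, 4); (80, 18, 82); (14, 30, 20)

(24,12,29): 12²+24² = 720 < 841 = 29² → obtuse
(25,25,4): 4²+25² = 641 > 625 = 25² → acute
(80,18,82): 18²+80² = 6724 = 82² → right
(14,30,20): 14²+20² = 596 < 900 = 30² → obtuse
2 of the 4 are obtuse.

2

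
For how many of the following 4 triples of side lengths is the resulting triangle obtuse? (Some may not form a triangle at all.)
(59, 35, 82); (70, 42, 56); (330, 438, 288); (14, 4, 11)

2

(59,35,82): 35²+59² = 4706 < 6724 = 82² → obtuse
(70,42,56): 42²+56² = 4900 = 70² → right
(330,438,288): 288²+330² = 191844 = 438² → right
(14,4,11): 4²+11² = 137 < 196 = 14² → obtuse
2 of the 4 are obtuse.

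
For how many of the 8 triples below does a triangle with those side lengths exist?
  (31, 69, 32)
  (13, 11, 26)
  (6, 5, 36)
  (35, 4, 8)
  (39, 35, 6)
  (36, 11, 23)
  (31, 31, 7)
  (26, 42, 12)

(31,32,69): 31+32 ≤ 69 → not valid
(11,13,26): 11+13 ≤ 26 → not valid
(5,6,36): 5+6 ≤ 36 → not valid
(4,8,35): 4+8 ≤ 35 → not valid
(6,35,39): 6+35 > 39 → valid
(11,23,36): 11+23 ≤ 36 → not valid
(7,31,31): 7+31 > 31 → valid
(12,26,42): 12+26 ≤ 42 → not valid
2 of the 8 triples form a triangle.

2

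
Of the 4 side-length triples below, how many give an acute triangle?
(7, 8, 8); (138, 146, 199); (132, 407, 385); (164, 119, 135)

3

(7,8,8): 7²+8² = 113 > 64 = 8² → acute
(138,146,199): 138²+146² = 40360 > 39601 = 199² → acute
(132,407,385): 132²+385² = 165649 = 407² → right
(164,119,135): 119²+135² = 32386 > 26896 = 164² → acute
3 of the 4 are acute.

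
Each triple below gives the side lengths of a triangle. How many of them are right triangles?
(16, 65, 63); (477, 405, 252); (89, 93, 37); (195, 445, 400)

(16,65,63): 16²+63² = 4225 = 65² → right
(477,405,252): 252²+405² = 227529 = 477² → right
(89,93,37): 37²+89² = 9290 > 8649 = 93² → acute
(195,445,400): 195²+400² = 198025 = 445² → right
3 of the 4 are right.

3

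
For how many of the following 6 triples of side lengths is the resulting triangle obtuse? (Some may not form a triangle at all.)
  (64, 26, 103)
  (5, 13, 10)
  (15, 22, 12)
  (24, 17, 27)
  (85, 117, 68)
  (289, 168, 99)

(64,26,103): 26+64 ≤ 103, not a triangle
(5,13,10): 5²+10² = 125 < 169 = 13² → obtuse
(15,22,12): 12²+15² = 369 < 484 = 22² → obtuse
(24,17,27): 17²+24² = 865 > 729 = 27² → acute
(85,117,68): 68²+85² = 11849 < 13689 = 117² → obtuse
(289,168,99): 99+168 ≤ 289, not a triangle
3 of the 6 are obtuse.

3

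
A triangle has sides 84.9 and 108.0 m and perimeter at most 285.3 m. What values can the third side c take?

23.1 < c ≤ 92.4

Triangle inequality alone gives 23.1 < c < 192.9.
The perimeter condition gives c ≤ 285.3 − 84.9 − 108.0 = 92.4.
Intersecting the two: 23.1 < c ≤ 92.4.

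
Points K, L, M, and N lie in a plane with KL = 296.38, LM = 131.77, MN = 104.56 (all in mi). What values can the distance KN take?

60.05 ≤ KN ≤ 532.71 mi

The maximum is all hops collinear in one direction: 296.38 + 131.77 + 104.56 = 532.71.
The longest hop is 296.38; the others sum to 236.33. Folding the others back against it leaves at least 296.38 − 236.33 = 60.05.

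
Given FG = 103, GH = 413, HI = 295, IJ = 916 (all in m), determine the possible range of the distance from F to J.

The maximum is all hops collinear in one direction: 103 + 413 + 295 + 916 = 1727.
The longest hop is 916; the others sum to 811. Folding the others back against it leaves at least 916 − 811 = 105.

105 ≤ FJ ≤ 1727 m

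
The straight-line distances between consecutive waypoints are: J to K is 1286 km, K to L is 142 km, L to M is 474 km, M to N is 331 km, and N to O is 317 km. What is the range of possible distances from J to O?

22 ≤ JO ≤ 2550 km

The maximum is all hops collinear in one direction: 1286 + 142 + 474 + 331 + 317 = 2550.
The longest hop is 1286; the others sum to 1264. Folding the others back against it leaves at least 1286 − 1264 = 22.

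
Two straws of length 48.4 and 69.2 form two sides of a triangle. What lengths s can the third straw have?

By the triangle inequality, s must be less than 48.4 + 69.2 = 117.6 and greater than |48.4 − 69.2| = 20.8.

20.8 < s < 117.6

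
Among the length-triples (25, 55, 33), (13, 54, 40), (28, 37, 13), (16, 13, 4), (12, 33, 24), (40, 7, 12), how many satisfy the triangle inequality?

4

(25,33,55): 25+33 > 55 → valid
(13,40,54): 13+40 ≤ 54 → not valid
(13,28,37): 13+28 > 37 → valid
(4,13,16): 4+13 > 16 → valid
(12,24,33): 12+24 > 33 → valid
(7,12,40): 7+12 ≤ 40 → not valid
4 of the 6 triples form a triangle.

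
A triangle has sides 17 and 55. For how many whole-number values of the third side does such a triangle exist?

33

The third side lies in the open interval (38, 72).
Integers from 39 to 71 inclusive: 71 − 39 + 1 = 33.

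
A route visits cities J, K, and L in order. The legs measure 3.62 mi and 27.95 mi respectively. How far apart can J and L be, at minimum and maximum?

By the triangle inequality, |3.62 − 27.95| ≤ JL ≤ 3.62 + 27.95.

24.33 ≤ JL ≤ 31.57 mi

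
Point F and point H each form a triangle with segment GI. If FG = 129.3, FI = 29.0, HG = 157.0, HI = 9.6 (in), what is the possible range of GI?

147.4 < GI < 158.3

From triangle FGI: |129.3 − 29.0| < GI < 129.3 + 29.0, i.e. 100.3 < GI < 158.3.
From triangle HGI: 147.4 < GI < 166.6.
Both must hold, so GI lies in the intersection.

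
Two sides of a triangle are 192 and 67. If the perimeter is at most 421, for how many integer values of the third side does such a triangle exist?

Triangle inequality: 125 < x < 259. Perimeter ≤ 421 gives x ≤ 421 − 192 − 67 = 162.
So 125 < x ≤ 162; integers 126 through 162: 37 values.

37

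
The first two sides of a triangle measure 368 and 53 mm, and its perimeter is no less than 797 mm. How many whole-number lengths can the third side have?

45

Triangle inequality: 315 < x < 421. Perimeter ≥ 797 gives x ≥ 797 − 368 − 53 = 376.
So 376 ≤ x < 421; integers 376 through 420: 45 values.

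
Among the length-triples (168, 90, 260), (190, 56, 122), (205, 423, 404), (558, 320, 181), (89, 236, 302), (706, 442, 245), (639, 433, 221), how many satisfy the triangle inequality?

(90,168,260): 90+168 ≤ 260 → not valid
(56,122,190): 56+122 ≤ 190 → not valid
(205,404,423): 205+404 > 423 → valid
(181,320,558): 181+320 ≤ 558 → not valid
(89,236,302): 89+236 > 302 → valid
(245,442,706): 245+442 ≤ 706 → not valid
(221,433,639): 221+433 > 639 → valid
3 of the 7 triples form a triangle.

3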